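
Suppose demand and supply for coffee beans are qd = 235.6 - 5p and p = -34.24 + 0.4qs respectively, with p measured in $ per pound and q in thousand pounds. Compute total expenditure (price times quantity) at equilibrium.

Inverting to quantity form: qs = 85.6 + 2.5p.
Set qd = qs: 235.6 - 5p = 85.6 + 2.5p, so 150 = 7.5p and p* = 20.
Then q* = 235.6 - 5(20) = 135.6.
Total expenditure = p* × q* = 20 × 135.6 = 2712.

Total expenditure = 2712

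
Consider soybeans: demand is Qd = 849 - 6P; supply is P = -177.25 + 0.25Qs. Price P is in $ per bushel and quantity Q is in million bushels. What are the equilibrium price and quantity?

Inverting to quantity form: Qs = 709 + 4P.
Equating demand and supply, 849 - 6P = 709 + 4P gives 10P = 140, so P* = 14.
Substitute back: Q* = 849 - 6(14) = 765.

P* = 14, Q* = 765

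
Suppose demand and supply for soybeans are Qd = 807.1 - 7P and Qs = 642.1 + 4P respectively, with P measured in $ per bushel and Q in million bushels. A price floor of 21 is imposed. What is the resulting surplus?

Surplus = 66

At P = 21: Qd = 660.1 and Qs = 726.1.
Surplus = Qs - Qd = 726.1 - 660.1 = 66.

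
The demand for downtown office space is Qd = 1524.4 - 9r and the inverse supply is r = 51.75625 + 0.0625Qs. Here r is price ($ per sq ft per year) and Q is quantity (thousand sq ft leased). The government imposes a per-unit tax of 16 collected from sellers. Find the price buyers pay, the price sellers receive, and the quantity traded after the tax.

r_b = 104.34, r_s = 88.34, Q = 585.34

Solving each curve for Q: Qs = -828.1 + 16r.
Sellers keep r_s = r_b - 16 per unit, so supply in terms of the buyer price is Qs = -1084.1 + 16r_b.
Set Qd = Qs: 1524.4 - 9r_b = -1084.1 + 16r_b, so 2608.5 = 25r_b and r_b = 104.34.
So r_s = 88.34 and the quantity traded is Q = 1524.4 - 9(104.34) = 585.34.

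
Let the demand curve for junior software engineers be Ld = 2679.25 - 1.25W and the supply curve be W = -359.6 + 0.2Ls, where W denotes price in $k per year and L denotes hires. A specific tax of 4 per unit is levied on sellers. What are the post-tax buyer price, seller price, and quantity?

In direct form, Ls = 1798 + 5W.
The tax drives a wedge W_b - W_s = 4. Substituting W_s = W_b - 4 into supply: Ls = 1778 + 5W_b.
Market clearing requires 2679.25 - 1.25W_b = 1778 + 5W_b; hence 901.25 = 6.25W_b and W_b = 144.2.
So W_s = 140.2 and the quantity traded is L = 2679.25 - 1.25(144.2) = 2499.

W_b = 144.2, W_s = 140.2, L = 2499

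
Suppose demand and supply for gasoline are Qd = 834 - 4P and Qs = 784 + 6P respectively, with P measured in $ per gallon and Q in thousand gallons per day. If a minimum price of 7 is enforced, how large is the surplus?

At P = 7: Qd = 806 and Qs = 826.
Surplus = Qs - Qd = 826 - 806 = 20.

Surplus = 20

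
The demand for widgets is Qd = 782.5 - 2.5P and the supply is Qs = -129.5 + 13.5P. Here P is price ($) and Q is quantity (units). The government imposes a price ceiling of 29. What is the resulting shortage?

Shortage = 448

With P fixed at 29, quantity demanded is 710 and quantity supplied is 262.
Shortage = Qd - Qs = 710 - 262 = 448.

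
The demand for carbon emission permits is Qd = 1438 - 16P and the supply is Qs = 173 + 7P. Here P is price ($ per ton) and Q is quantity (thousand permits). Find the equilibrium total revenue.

Total revenue = 30690

Set Qd = Qs: 1438 - 16P = 173 + 7P, so 1265 = 23P and P* = 55.
Substitute back: Q* = 1438 - 16(55) = 558.
Total revenue = P* × Q* = 55 × 558 = 30690.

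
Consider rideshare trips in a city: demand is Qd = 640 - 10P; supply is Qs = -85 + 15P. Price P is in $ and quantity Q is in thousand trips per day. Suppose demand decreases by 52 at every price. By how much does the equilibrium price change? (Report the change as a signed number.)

Equating demand and supply, 640 - 10P = -85 + 15P gives 25P = 725, so P* = 29.
Substitute back: Q* = 640 - 10(29) = 350.
After the shift, demand is Qd = 588 - 10P.
Re-solving, 25P = 673 gives P = 26.92 and Q = 318.8.
ΔP = 26.92 - 29 = -2.08.

ΔP = -2.08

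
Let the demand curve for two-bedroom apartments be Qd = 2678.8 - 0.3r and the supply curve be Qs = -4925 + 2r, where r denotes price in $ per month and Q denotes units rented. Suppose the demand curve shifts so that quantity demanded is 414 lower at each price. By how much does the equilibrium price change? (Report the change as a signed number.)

Δr = -180

At equilibrium Qd = Qs, so 2678.8 - 0.3r = -4925 + 2r; collecting terms, 7603.8 = 2.3r and r* = 3306.
From the demand curve, Q* = 2678.8 - 0.3(3306) = 1687.
After the shift, demand is Qd = 2264.8 - 0.3r.
The new intersection has 7189.8 = 2.3r, i.e. r = 3126, Q = 1327.
Δr = 3126 - 3306 = -180.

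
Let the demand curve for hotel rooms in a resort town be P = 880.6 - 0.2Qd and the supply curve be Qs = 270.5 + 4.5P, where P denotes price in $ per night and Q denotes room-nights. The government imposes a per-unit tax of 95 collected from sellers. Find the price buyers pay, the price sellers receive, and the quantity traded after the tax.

Inverting to quantity form: Qd = 4403 - 5P.
The tax drives a wedge P_b - P_s = 95. Substituting P_s = P_b - 95 into supply: Qs = -157 + 4.5P_b.
Equate demand and the shifted supply: 4403 - 5P_b = -157 + 4.5P_b, giving 9.5P_b = 4560, so P_b = 480.
So P_s = 385 and the quantity traded is Q = 4403 - 5(480) = 2003.

P_b = 480, P_s = 385, Q = 2003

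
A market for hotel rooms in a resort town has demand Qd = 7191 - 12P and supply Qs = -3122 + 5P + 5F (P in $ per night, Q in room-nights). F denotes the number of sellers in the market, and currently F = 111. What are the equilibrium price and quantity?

P* = 574, Q* = 303

With F = 111, supply is Qs = -2567 + 5P.
At equilibrium Qd = Qs, so 7191 - 12P = -2567 + 5P; collecting terms, 9758 = 17P and P* = 574.
Substitute back: Q* = 7191 - 12(574) = 303.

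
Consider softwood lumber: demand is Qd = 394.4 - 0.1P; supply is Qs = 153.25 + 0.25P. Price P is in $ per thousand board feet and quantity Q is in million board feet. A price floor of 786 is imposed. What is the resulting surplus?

With P fixed at 786, quantity demanded is 315.8 and quantity supplied is 349.75.
Surplus = Qs - Qd = 349.75 - 315.8 = 33.95.

Surplus = 33.95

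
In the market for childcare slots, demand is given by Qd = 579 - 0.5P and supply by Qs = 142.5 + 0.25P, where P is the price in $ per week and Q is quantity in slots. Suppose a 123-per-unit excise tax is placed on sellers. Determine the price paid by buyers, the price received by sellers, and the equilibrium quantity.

With a tax of 123 on sellers, they supply based on the net price P_s = P_b - 123, so Qs = 111.75 + 0.25P_b.
Set Qd = Qs: 579 - 0.5P_b = 111.75 + 0.25P_b, so 467.25 = 0.75P_b and P_b = 623.
Then P_s = 623 - 123 = 500 and Q = 579 - 0.5(623) = 267.5.

P_b = 623, P_s = 500, Q = 267.5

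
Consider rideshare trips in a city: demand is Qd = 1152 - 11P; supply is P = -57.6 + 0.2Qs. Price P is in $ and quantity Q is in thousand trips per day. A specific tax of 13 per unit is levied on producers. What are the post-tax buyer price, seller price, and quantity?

P_b = 58.0625, P_s = 45.0625, Q = 513.3125

Inverting to quantity form: Qs = 288 + 5P.
The tax drives a wedge P_b - P_s = 13. Substituting P_s = P_b - 13 into supply: Qs = 223 + 5P_b.
Set Qd = Qs: 1152 - 11P_b = 223 + 5P_b, so 929 = 16P_b and P_b = 58.0625.
So P_s = 45.0625 and the quantity traded is Q = 1152 - 11(58.0625) = 513.3125.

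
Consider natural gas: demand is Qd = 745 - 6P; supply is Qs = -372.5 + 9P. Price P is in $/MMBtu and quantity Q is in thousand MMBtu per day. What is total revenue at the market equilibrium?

At equilibrium Qd = Qs, so 745 - 6P = -372.5 + 9P; collecting terms, 1117.5 = 15P and P* = 74.5.
Plugging P* into demand: Q* = 745 - 6(74.5) = 298.
Total revenue = P* × Q* = 74.5 × 298 = 22201.

Total revenue = 22201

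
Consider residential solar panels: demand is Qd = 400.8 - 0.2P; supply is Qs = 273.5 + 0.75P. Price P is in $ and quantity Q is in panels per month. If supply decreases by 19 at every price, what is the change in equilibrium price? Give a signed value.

ΔP = 20

Set Qd = Qs: 400.8 - 0.2P = 273.5 + 0.75P, so 127.3 = 0.95P and P* = 134.
Plugging P* into demand: Q* = 400.8 - 0.2(134) = 374.
After the shift, supply is Qs = 254.5 + 0.75P.
New equilibrium: 146.3 = 0.95P, so P = 154 and Q = 370.
ΔP = 154 - 134 = 20.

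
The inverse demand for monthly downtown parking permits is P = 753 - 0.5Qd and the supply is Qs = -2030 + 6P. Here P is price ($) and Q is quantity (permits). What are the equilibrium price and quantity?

P* = 442, Q* = 622

Solving each curve for Q: Qd = 1506 - 2P.
The market clears where 1506 - 2P = -2030 + 6P. Rearranging, 8P = 3536, hence P* = 442.
Plugging P* into demand: Q* = 1506 - 2(442) = 622.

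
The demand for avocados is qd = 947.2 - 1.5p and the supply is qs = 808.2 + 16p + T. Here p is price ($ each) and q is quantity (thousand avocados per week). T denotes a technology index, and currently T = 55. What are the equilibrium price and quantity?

p* = 4.8, q* = 940

With T = 55, supply is qs = 863.2 + 16p.
Equating demand and supply, 947.2 - 1.5p = 863.2 + 16p gives 17.5p = 84, so p* = 4.8.
From the demand curve, q* = 947.2 - 1.5(4.8) = 940.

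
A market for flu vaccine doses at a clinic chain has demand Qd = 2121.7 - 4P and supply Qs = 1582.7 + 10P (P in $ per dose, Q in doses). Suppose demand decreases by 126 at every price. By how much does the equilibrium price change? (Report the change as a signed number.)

ΔP = -9

At equilibrium Qd = Qs, so 2121.7 - 4P = 1582.7 + 10P; collecting terms, 539 = 14P and P* = 38.5.
Plugging P* into demand: Q* = 2121.7 - 4(38.5) = 1967.7.
After the shift, demand is Qd = 1995.7 - 4P.
Re-solving, 14P = 413 gives P = 29.5 and Q = 1877.7.
ΔP = 29.5 - 38.5 = -9.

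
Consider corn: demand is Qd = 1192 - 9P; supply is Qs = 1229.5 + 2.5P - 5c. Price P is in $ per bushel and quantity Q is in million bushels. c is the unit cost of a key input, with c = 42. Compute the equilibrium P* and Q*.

P* = 15, Q* = 1057

With c = 42, supply is Qs = 1019.5 + 2.5P.
At equilibrium Qd = Qs, so 1192 - 9P = 1019.5 + 2.5P; collecting terms, 172.5 = 11.5P and P* = 15.
Plugging P* into demand: Q* = 1192 - 9(15) = 1057.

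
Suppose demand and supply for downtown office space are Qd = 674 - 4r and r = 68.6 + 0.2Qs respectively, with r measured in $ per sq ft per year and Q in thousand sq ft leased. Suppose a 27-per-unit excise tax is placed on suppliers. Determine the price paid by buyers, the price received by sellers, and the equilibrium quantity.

Solving each curve for Q: Qs = -343 + 5r.
Suppliers keep r_s = r_b - 27 per unit, so supply in terms of the buyer price is Qs = -478 + 5r_b.
Equate demand and the shifted supply: 674 - 4r_b = -478 + 5r_b, giving 9r_b = 1152, so r_b = 128.
Then r_s = 128 - 27 = 101 and Q = 674 - 4(128) = 162.

r_b = 128, r_s = 101, Q = 162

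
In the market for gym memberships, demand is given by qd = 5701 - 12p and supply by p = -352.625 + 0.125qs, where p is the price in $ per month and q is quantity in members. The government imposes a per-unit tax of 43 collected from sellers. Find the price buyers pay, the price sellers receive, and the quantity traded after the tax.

In direct form, qs = 2821 + 8p.
Sellers keep p_s = p_b - 43 per unit, so supply in terms of the buyer price is qs = 2477 + 8p_b.
Market clearing requires 5701 - 12p_b = 2477 + 8p_b; hence 3224 = 20p_b and p_b = 161.2.
Then p_s = 161.2 - 43 = 118.2 and q = 5701 - 12(161.2) = 3766.6.

p_b = 161.2, p_s = 118.2, q = 3766.6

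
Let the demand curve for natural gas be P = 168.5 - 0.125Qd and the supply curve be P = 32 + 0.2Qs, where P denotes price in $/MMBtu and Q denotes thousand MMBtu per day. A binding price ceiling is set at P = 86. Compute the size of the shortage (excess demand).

Shortage = 390

Rewriting in direct form: Qd = 1348 - 8P and Qs = -160 + 5P.
With P fixed at 86, quantity demanded is 660 and quantity supplied is 270.
Shortage = Qd - Qs = 660 - 270 = 390.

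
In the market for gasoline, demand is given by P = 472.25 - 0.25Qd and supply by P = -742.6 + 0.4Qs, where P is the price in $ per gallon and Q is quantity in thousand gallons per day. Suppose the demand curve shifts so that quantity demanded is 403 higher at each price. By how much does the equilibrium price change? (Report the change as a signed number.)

ΔP = 62

Inverting to quantity form: Qd = 1889 - 4P and Qs = 1856.5 + 2.5P.
At equilibrium Qd = Qs, so 1889 - 4P = 1856.5 + 2.5P; collecting terms, 32.5 = 6.5P and P* = 5.
Then Q* = 1889 - 4(5) = 1869.
After the shift, demand is Qd = 2292 - 4P.
Re-solving, 6.5P = 435.5 gives P = 67 and Q = 2024.
ΔP = 67 - 5 = 62.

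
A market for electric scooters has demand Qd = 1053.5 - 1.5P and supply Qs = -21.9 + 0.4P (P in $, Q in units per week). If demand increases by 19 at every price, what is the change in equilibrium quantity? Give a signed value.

ΔQ = 4

Set Qd = Qs: 1053.5 - 1.5P = -21.9 + 0.4P, so 1075.4 = 1.9P and P* = 566.
From the demand curve, Q* = 1053.5 - 1.5(566) = 204.5.
After the shift, demand is Qd = 1072.5 - 1.5P.
New equilibrium: 1094.4 = 1.9P, so P = 576 and Q = 208.5.
ΔQ = 208.5 - 204.5 = 4.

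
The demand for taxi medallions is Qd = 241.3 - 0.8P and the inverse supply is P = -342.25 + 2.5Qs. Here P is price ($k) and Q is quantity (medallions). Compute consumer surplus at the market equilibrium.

Consumer surplus = 18425.55625

In direct form, Qs = 136.9 + 0.4P.
At equilibrium Qd = Qs, so 241.3 - 0.8P = 136.9 + 0.4P; collecting terms, 104.4 = 1.2P and P* = 87.
Substitute back: Q* = 241.3 - 0.8(87) = 171.7.
Demand choke price (Qd = 0): P = 241.3/0.8 = 301.625. Consumer surplus = ½ × (301.625 - 87) × 171.7 = 18425.55625.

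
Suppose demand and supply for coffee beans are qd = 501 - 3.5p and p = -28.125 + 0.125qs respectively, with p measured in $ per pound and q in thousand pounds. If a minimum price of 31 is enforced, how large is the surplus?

Surplus = 80.5

Solving each curve for q: qs = 225 + 8p.
At p = 31: qd = 392.5 and qs = 473.
Surplus = qs - qd = 473 - 392.5 = 80.5.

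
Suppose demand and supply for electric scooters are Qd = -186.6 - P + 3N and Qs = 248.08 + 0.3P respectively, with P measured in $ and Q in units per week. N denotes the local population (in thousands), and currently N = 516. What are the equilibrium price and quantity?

P* = 856.4, Q* = 505

With N = 516, demand is Qd = 1361.4 - P.
Set Qd = Qs: 1361.4 - P = 248.08 + 0.3P, so 1113.32 = 1.3P and P* = 856.4.
Plugging P* into demand: Q* = 1361.4 - 856.4 = 505.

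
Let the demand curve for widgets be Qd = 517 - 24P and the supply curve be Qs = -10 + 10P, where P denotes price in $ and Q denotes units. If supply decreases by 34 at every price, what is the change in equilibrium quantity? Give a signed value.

ΔQ = -24

At equilibrium Qd = Qs, so 517 - 24P = -10 + 10P; collecting terms, 527 = 34P and P* = 15.5.
Plugging P* into demand: Q* = 517 - 24(15.5) = 145.
After the shift, supply is Qs = -44 + 10P.
New equilibrium: 561 = 34P, so P = 16.5 and Q = 121.
ΔQ = 121 - 145 = -24.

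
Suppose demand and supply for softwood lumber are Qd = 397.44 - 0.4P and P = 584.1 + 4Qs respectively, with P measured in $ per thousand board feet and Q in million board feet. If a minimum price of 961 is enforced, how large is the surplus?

Surplus = 81.185

Rewriting in direct form: Qs = -146.025 + 0.25P.
With P fixed at 961, quantity demanded is 13.04 and quantity supplied is 94.225.
Surplus = Qs - Qd = 94.225 - 13.04 = 81.185.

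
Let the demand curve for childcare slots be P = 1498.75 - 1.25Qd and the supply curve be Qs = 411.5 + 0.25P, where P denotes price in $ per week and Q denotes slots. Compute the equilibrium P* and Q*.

P* = 750, Q* = 599

In direct form, Qd = 1199 - 0.8P.
Set Qd = Qs: 1199 - 0.8P = 411.5 + 0.25P, so 787.5 = 1.05P and P* = 750.
Plugging P* into demand: Q* = 1199 - 0.8(750) = 599.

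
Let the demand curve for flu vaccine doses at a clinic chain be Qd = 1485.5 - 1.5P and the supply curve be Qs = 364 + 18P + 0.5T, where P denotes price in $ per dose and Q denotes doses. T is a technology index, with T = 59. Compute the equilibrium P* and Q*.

P* = 56, Q* = 1401.5

With T = 59, supply is Qs = 393.5 + 18P.
Equating demand and supply, 1485.5 - 1.5P = 393.5 + 18P gives 19.5P = 1092, so P* = 56.
From the demand curve, Q* = 1485.5 - 1.5(56) = 1401.5.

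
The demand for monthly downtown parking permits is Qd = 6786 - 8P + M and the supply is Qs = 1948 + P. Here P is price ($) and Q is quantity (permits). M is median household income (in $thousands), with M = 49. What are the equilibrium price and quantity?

With M = 49, demand is Qd = 6835 - 8P.
At equilibrium Qd = Qs, so 6835 - 8P = 1948 + P; collecting terms, 4887 = 9P and P* = 543.
Plugging P* into demand: Q* = 6835 - 8(543) = 2491.

P* = 543, Q* = 2491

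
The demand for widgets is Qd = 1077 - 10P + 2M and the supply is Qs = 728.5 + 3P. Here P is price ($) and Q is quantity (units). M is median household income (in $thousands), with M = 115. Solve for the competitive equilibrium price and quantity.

With M = 115, demand is Qd = 1307 - 10P.
At equilibrium Qd = Qs, so 1307 - 10P = 728.5 + 3P; collecting terms, 578.5 = 13P and P* = 44.5.
Then Q* = 1307 - 10(44.5) = 862.

P* = 44.5, Q* = 862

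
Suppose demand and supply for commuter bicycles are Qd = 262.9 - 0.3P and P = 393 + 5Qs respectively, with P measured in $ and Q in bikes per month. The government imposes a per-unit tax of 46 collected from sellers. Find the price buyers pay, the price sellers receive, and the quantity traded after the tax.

P_b = 701.4, P_s = 655.4, Q = 52.48

Inverting to quantity form: Qs = -78.6 + 0.2P.
Sellers keep P_s = P_b - 46 per unit, so supply in terms of the buyer price is Qs = -87.8 + 0.2P_b.
Set Qd = Qs: 262.9 - 0.3P_b = -87.8 + 0.2P_b, so 350.7 = 0.5P_b and P_b = 701.4.
Then P_s = 701.4 - 46 = 655.4 and Q = 262.9 - 0.3(701.4) = 52.48.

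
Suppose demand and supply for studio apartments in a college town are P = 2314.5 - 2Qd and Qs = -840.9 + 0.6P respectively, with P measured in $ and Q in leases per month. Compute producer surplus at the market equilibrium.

Solving each curve for Q: Qd = 1157.25 - 0.5P.
Set Qd = Qs: 1157.25 - 0.5P = -840.9 + 0.6P, so 1998.15 = 1.1P and P* = 1816.5.
Then Q* = 1157.25 - 0.5(1816.5) = 249.
Supply choke price (Qs = 0): P = 1401.5. Producer surplus = ½ × (1816.5 - 1401.5) × 249 = 51667.5.

Producer surplus = 51667.5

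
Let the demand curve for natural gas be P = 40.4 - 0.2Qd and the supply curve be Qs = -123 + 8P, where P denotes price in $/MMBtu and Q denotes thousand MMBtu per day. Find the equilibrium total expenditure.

Total expenditure = 1925

Inverting to quantity form: Qd = 202 - 5P.
At equilibrium Qd = Qs, so 202 - 5P = -123 + 8P; collecting terms, 325 = 13P and P* = 25.
Plugging P* into demand: Q* = 202 - 5(25) = 77.
Total expenditure = P* × Q* = 25 × 77 = 1925.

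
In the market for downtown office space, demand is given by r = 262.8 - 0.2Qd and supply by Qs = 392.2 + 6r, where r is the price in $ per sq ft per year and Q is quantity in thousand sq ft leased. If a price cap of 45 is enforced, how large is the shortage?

Solving each curve for Q: Qd = 1314 - 5r.
At r = 45: Qd = 1089 and Qs = 662.2.
Shortage = Qd - Qs = 1089 - 662.2 = 426.8.

Shortage = 426.8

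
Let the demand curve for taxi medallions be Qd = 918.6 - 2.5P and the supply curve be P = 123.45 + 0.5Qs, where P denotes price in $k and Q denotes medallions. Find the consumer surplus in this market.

Solving each curve for Q: Qs = -246.9 + 2P.
The market clears where 918.6 - 2.5P = -246.9 + 2P. Rearranging, 4.5P = 1165.5, hence P* = 259.
Then Q* = 918.6 - 2.5(259) = 271.1.
Demand choke price (Qd = 0): P = 918.6/2.5 = 367.44. Consumer surplus = ½ × (367.44 - 259) × 271.1 = 14699.042.

Consumer surplus = 14699.042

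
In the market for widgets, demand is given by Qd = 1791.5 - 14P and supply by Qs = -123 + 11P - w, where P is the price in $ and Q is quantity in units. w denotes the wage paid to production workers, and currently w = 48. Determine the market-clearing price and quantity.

P* = 78.5, Q* = 692.5

With w = 48, supply is Qs = -171 + 11P.
The market clears where 1791.5 - 14P = -171 + 11P. Rearranging, 25P = 1962.5, hence P* = 78.5.
From the demand curve, Q* = 1791.5 - 14(78.5) = 692.5.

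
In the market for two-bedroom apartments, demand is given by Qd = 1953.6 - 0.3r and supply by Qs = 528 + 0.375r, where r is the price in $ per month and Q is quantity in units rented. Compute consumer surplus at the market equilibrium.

Consumer surplus = 2904000

At equilibrium Qd = Qs, so 1953.6 - 0.3r = 528 + 0.375r; collecting terms, 1425.6 = 0.675r and r* = 2112.
Plugging r* into demand: Q* = 1953.6 - 0.3(2112) = 1320.
Demand choke price (Qd = 0): r = 1953.6/0.3 = 6512. Consumer surplus = ½ × (6512 - 2112) × 1320 = 2904000.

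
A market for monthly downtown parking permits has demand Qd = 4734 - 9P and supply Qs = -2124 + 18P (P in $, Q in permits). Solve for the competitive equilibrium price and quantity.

At equilibrium Qd = Qs, so 4734 - 9P = -2124 + 18P; collecting terms, 6858 = 27P and P* = 254.
Plugging P* into demand: Q* = 4734 - 9(254) = 2448.

P* = 254, Q* = 2448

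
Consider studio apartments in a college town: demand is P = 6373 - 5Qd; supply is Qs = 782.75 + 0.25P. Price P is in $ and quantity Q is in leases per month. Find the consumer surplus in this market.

In direct form, Qd = 1274.6 - 0.2P.
At equilibrium Qd = Qs, so 1274.6 - 0.2P = 782.75 + 0.25P; collecting terms, 491.85 = 0.45P and P* = 1093.
Substitute back: Q* = 1274.6 - 0.2(1093) = 1056.
Demand choke price (Qd = 0): P = 1274.6/0.2 = 6373. Consumer surplus = ½ × (6373 - 1093) × 1056 = 2787840.

Consumer surplus = 2787840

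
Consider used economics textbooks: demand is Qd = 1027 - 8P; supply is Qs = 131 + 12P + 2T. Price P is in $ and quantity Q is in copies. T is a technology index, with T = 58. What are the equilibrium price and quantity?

P* = 39, Q* = 715

With T = 58, supply is Qs = 247 + 12P.
The market clears where 1027 - 8P = 247 + 12P. Rearranging, 20P = 780, hence P* = 39.
Plugging P* into demand: Q* = 1027 - 8(39) = 715.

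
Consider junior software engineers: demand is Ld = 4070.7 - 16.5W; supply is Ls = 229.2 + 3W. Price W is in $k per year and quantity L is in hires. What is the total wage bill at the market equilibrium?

The market clears where 4070.7 - 16.5W = 229.2 + 3W. Rearranging, 19.5W = 3841.5, hence W* = 197.
Substitute back: L* = 4070.7 - 16.5(197) = 820.2.
The total wage bill = W* × L* = 197 × 820.2 = 161579.4.

The total wage bill = 161579.4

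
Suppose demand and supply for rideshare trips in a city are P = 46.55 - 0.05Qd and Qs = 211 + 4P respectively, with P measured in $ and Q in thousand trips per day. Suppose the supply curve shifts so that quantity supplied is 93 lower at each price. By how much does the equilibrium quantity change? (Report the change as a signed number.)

ΔQ = -77.5

In direct form, Qd = 931 - 20P.
Equating demand and supply, 931 - 20P = 211 + 4P gives 24P = 720, so P* = 30.
Then Q* = 931 - 20(30) = 331.
After the shift, supply is Qs = 118 + 4P.
The new intersection has 813 = 24P, i.e. P = 33.875, Q = 253.5.
ΔQ = 253.5 - 331 = -77.5.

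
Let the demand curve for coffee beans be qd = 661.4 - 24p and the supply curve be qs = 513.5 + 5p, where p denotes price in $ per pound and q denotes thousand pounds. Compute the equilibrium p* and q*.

p* = 5.1, q* = 539

The market clears where 661.4 - 24p = 513.5 + 5p. Rearranging, 29p = 147.9, hence p* = 5.1.
Then q* = 661.4 - 24(5.1) = 539.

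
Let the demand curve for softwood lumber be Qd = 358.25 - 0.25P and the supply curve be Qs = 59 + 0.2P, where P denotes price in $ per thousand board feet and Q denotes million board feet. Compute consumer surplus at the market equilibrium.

The market clears where 358.25 - 0.25P = 59 + 0.2P. Rearranging, 0.45P = 299.25, hence P* = 665.
From the demand curve, Q* = 358.25 - 0.25(665) = 192.
Demand choke price (Qd = 0): P = 358.25/0.25 = 1433. Consumer surplus = ½ × (1433 - 665) × 192 = 73728.

Consumer surplus = 73728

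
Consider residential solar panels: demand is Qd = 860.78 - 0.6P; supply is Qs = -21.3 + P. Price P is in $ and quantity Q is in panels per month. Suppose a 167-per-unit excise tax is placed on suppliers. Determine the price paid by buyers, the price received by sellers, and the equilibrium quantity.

P_b = 655.675, P_s = 488.675, Q = 467.375

Suppliers keep P_s = P_b - 167 per unit, so supply in terms of the buyer price is Qs = -188.3 + P_b.
Equate demand and the shifted supply: 860.78 - 0.6P_b = -188.3 + P_b, giving 1.6P_b = 1049.08, so P_b = 655.675.
So P_s = 488.675 and the quantity traded is Q = 860.78 - 0.6(655.675) = 467.375.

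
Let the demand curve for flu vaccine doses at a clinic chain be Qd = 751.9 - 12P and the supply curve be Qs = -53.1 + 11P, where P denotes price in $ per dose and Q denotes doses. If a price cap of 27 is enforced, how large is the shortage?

Shortage = 184

Evaluating both curves at the ceiling price 27 gives Qd = 427.9, Qs = 243.9.
Shortage = Qd - Qs = 427.9 - 243.9 = 184.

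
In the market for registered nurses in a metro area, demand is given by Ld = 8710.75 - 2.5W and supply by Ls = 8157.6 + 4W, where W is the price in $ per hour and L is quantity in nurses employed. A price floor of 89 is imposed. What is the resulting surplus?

Surplus = 25.35

At W = 89: Ld = 8488.25 and Ls = 8513.6.
Surplus = Ls - Ld = 8513.6 - 8488.25 = 25.35.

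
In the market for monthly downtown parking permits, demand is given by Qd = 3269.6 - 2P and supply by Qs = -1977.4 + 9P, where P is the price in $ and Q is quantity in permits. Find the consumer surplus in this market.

The market clears where 3269.6 - 2P = -1977.4 + 9P. Rearranging, 11P = 5247, hence P* = 477.
Then Q* = 3269.6 - 2(477) = 2315.6.
Demand choke price (Qd = 0): P = 3269.6/2 = 1634.8. Consumer surplus = ½ × (1634.8 - 477) × 2315.6 = 1340500.84.

Consumer surplus = 1340500.84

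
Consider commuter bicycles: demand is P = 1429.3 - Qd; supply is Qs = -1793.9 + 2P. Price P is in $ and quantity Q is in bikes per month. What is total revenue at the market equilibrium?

Inverting to quantity form: Qd = 1429.3 - P.
Equating demand and supply, 1429.3 - P = -1793.9 + 2P gives 3P = 3223.2, so P* = 1074.4.
From the demand curve, Q* = 1429.3 - 1074.4 = 354.9.
Total revenue = P* × Q* = 1074.4 × 354.9 = 381304.56.

Total revenue = 381304.56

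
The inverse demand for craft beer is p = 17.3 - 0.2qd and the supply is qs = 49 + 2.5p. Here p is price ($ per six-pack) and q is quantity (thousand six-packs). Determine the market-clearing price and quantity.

p* = 5, q* = 61.5

Rewriting in direct form: qd = 86.5 - 5p.
Equating demand and supply, 86.5 - 5p = 49 + 2.5p gives 7.5p = 37.5, so p* = 5.
Substitute back: q* = 86.5 - 5(5) = 61.5.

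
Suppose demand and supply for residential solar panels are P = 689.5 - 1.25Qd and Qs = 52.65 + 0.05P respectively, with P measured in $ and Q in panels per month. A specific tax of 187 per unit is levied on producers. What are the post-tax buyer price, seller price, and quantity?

P_b = 598, P_s = 411, Q = 73.2

Rewriting in direct form: Qd = 551.6 - 0.8P.
Producers keep P_s = P_b - 187 per unit, so supply in terms of the buyer price is Qs = 43.3 + 0.05P_b.
Set Qd = Qs: 551.6 - 0.8P_b = 43.3 + 0.05P_b, so 508.3 = 0.85P_b and P_b = 598.
Then P_s = 598 - 187 = 411 and Q = 551.6 - 0.8(598) = 73.2.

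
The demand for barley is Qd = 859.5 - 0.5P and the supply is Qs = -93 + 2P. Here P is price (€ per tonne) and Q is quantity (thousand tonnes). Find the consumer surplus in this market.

At equilibrium Qd = Qs, so 859.5 - 0.5P = -93 + 2P; collecting terms, 952.5 = 2.5P and P* = 381.
Plugging P* into demand: Q* = 859.5 - 0.5(381) = 669.
Demand choke price (Qd = 0): P = 859.5/0.5 = 1719. Consumer surplus = ½ × (1719 - 381) × 669 = 447561.

Consumer surplus = 447561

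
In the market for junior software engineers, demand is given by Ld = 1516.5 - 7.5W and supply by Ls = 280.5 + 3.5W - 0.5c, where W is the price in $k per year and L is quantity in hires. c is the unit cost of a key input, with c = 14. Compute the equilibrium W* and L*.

With c = 14, supply is Ls = 273.5 + 3.5W.
Equating demand and supply, 1516.5 - 7.5W = 273.5 + 3.5W gives 11W = 1243, so W* = 113.
Substitute back: L* = 1516.5 - 7.5(113) = 669.

W* = 113, L* = 669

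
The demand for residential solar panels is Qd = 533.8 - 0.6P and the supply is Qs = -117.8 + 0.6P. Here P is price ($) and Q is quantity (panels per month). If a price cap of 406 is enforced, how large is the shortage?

With P fixed at 406, quantity demanded is 290.2 and quantity supplied is 125.8.
Shortage = Qd - Qs = 290.2 - 125.8 = 164.4.

Shortage = 164.4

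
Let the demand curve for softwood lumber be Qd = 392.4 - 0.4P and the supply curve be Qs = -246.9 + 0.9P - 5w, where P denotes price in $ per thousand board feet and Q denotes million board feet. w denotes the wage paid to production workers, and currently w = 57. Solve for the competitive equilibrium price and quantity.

With w = 57, supply is Qs = -531.9 + 0.9P.
At equilibrium Qd = Qs, so 392.4 - 0.4P = -531.9 + 0.9P; collecting terms, 924.3 = 1.3P and P* = 711.
Substitute back: Q* = 392.4 - 0.4(711) = 108.

P* = 711, Q* = 108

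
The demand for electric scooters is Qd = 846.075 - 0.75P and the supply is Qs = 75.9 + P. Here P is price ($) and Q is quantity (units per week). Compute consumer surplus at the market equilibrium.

The market clears where 846.075 - 0.75P = 75.9 + P. Rearranging, 1.75P = 770.175, hence P* = 440.1.
Substitute back: Q* = 846.075 - 0.75(440.1) = 516.
Demand choke price (Qd = 0): P = 846.075/0.75 = 1128.1. Consumer surplus = ½ × (1128.1 - 440.1) × 516 = 177504.

Consumer surplus = 177504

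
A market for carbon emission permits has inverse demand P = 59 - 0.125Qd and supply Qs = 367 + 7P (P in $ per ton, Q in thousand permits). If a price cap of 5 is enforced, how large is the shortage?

Solving each curve for Q: Qd = 472 - 8P.
With P fixed at 5, quantity demanded is 432 and quantity supplied is 402.
Shortage = Qd - Qs = 432 - 402 = 30.

Shortage = 30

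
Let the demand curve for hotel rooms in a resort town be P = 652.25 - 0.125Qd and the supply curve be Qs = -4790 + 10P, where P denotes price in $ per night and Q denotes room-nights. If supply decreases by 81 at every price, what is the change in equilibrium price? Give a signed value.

ΔP = 4.5

Rewriting in direct form: Qd = 5218 - 8P.
The market clears where 5218 - 8P = -4790 + 10P. Rearranging, 18P = 10008, hence P* = 556.
From the demand curve, Q* = 5218 - 8(556) = 770.
After the shift, supply is Qs = -4871 + 10P.
New equilibrium: 10089 = 18P, so P = 560.5 and Q = 734.
ΔP = 560.5 - 556 = 4.5.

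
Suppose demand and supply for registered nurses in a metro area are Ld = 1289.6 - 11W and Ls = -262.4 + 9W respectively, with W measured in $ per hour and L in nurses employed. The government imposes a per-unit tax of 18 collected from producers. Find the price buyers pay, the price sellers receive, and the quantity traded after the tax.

W_b = 85.7, W_s = 67.7, L = 346.9

With a tax of 18 on producers, they supply based on the net price W_s = W_b - 18, so Ls = -424.4 + 9W_b.
Market clearing requires 1289.6 - 11W_b = -424.4 + 9W_b; hence 1714 = 20W_b and W_b = 85.7.
So W_s = 67.7 and the quantity traded is L = 1289.6 - 11(85.7) = 346.9.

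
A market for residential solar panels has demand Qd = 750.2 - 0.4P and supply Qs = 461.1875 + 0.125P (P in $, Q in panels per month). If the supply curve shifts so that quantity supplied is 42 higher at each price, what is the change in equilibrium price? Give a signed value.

At equilibrium Qd = Qs, so 750.2 - 0.4P = 461.1875 + 0.125P; collecting terms, 289.0125 = 0.525P and P* = 550.5.
Then Q* = 750.2 - 0.4(550.5) = 530.
After the shift, supply is Qs = 503.1875 + 0.125P.
Re-solving, 0.525P = 247.0125 gives P = 470.5 and Q = 562.
ΔP = 470.5 - 550.5 = -80.

ΔP = -80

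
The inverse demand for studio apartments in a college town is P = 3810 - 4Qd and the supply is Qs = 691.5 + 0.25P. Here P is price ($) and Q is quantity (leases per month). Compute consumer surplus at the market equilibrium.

In direct form, Qd = 952.5 - 0.25P.
Set Qd = Qs: 952.5 - 0.25P = 691.5 + 0.25P, so 261 = 0.5P and P* = 522.
From the demand curve, Q* = 952.5 - 0.25(522) = 822.
Demand choke price (Qd = 0): P = 952.5/0.25 = 3810. Consumer surplus = ½ × (3810 - 522) × 822 = 1351368.

Consumer surplus = 1351368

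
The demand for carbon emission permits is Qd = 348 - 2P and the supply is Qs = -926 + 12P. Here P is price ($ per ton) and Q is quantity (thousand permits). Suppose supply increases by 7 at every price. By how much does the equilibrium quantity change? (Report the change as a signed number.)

Set Qd = Qs: 348 - 2P = -926 + 12P, so 1274 = 14P and P* = 91.
Substitute back: Q* = 348 - 2(91) = 166.
After the shift, supply is Qs = -919 + 12P.
New equilibrium: 1267 = 14P, so P = 90.5 and Q = 167.
ΔQ = 167 - 166 = 1.

ΔQ = 1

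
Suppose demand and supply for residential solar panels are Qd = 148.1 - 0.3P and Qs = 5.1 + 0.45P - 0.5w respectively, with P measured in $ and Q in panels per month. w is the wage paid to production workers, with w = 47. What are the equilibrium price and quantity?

With w = 47, supply is Qs = -18.4 + 0.45P.
At equilibrium Qd = Qs, so 148.1 - 0.3P = -18.4 + 0.45P; collecting terms, 166.5 = 0.75P and P* = 222.
Plugging P* into demand: Q* = 148.1 - 0.3(222) = 81.5.

P* = 222, Q* = 81.5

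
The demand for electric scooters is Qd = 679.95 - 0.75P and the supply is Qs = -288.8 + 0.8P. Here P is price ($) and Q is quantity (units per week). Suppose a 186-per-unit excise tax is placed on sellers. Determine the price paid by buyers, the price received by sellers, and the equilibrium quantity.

P_b = 721, P_s = 535, Q = 139.2

The tax drives a wedge P_b - P_s = 186. Substituting P_s = P_b - 186 into supply: Qs = -437.6 + 0.8P_b.
Market clearing requires 679.95 - 0.75P_b = -437.6 + 0.8P_b; hence 1117.55 = 1.55P_b and P_b = 721.
So P_s = 535 and the quantity traded is Q = 679.95 - 0.75(721) = 139.2.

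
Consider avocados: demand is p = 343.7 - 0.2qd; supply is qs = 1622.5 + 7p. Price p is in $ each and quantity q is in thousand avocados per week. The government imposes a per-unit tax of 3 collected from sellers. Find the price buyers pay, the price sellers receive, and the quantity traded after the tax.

Solving each curve for q: qd = 1718.5 - 5p.
With a tax of 3 on sellers, they supply based on the net price p_s = p_b - 3, so qs = 1601.5 + 7p_b.
Market clearing requires 1718.5 - 5p_b = 1601.5 + 7p_b; hence 117 = 12p_b and p_b = 9.75.
Then p_s = 9.75 - 3 = 6.75 and q = 1718.5 - 5(9.75) = 1669.75.

p_b = 9.75, p_s = 6.75, q = 1669.75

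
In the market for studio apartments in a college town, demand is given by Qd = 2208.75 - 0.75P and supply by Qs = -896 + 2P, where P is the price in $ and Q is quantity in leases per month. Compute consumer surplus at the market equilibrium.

At equilibrium Qd = Qs, so 2208.75 - 0.75P = -896 + 2P; collecting terms, 3104.75 = 2.75P and P* = 1129.
Substitute back: Q* = 2208.75 - 0.75(1129) = 1362.
Demand choke price (Qd = 0): P = 2208.75/0.75 = 2945. Consumer surplus = ½ × (2945 - 1129) × 1362 = 1236696.

Consumer surplus = 1236696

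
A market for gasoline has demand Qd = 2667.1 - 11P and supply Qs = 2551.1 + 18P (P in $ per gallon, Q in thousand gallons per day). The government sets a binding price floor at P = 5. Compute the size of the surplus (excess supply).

With P fixed at 5, quantity demanded is 2612.1 and quantity supplied is 2641.1.
Surplus = Qs - Qd = 2641.1 - 2612.1 = 29.

Surplus = 29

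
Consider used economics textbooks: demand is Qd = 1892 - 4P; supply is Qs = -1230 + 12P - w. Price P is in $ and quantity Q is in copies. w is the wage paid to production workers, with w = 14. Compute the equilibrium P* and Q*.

P* = 196, Q* = 1108

With w = 14, supply is Qs = -1244 + 12P.
Set Qd = Qs: 1892 - 4P = -1244 + 12P, so 3136 = 16P and P* = 196.
Plugging P* into demand: Q* = 1892 - 4(196) = 1108.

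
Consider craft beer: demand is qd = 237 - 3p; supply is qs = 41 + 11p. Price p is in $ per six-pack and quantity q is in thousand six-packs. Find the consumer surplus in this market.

Consumer surplus = 6337.5

Set qd = qs: 237 - 3p = 41 + 11p, so 196 = 14p and p* = 14.
Plugging p* into demand: q* = 237 - 3(14) = 195.
Demand choke price (qd = 0): p = 237/3 = 79. Consumer surplus = ½ × (79 - 14) × 195 = 6337.5.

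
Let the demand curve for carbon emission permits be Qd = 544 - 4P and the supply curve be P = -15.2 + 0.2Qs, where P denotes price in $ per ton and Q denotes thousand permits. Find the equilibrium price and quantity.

Solving each curve for Q: Qs = 76 + 5P.
At equilibrium Qd = Qs, so 544 - 4P = 76 + 5P; collecting terms, 468 = 9P and P* = 52.
Plugging P* into demand: Q* = 544 - 4(52) = 336.

P* = 52, Q* = 336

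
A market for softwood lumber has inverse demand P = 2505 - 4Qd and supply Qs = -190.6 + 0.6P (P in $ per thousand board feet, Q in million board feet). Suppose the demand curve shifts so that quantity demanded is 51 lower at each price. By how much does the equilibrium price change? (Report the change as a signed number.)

ΔP = -60

Rewriting in direct form: Qd = 626.25 - 0.25P.
Set Qd = Qs: 626.25 - 0.25P = -190.6 + 0.6P, so 816.85 = 0.85P and P* = 961.
Then Q* = 626.25 - 0.25(961) = 386.
After the shift, demand is Qd = 575.25 - 0.25P.
New equilibrium: 765.85 = 0.85P, so P = 901 and Q = 350.
ΔP = 901 - 961 = -60.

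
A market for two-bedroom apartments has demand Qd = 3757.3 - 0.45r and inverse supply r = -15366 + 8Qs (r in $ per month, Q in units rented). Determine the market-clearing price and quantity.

r* = 3194, Q* = 2320

Inverting to quantity form: Qs = 1920.75 + 0.125r.
Equating demand and supply, 3757.3 - 0.45r = 1920.75 + 0.125r gives 0.575r = 1836.55, so r* = 3194.
Plugging r* into demand: Q* = 3757.3 - 0.45(3194) = 2320.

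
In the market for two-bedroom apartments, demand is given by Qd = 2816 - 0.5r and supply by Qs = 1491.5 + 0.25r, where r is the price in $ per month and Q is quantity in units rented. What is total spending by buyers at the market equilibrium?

Total spending by buyers = 3413678

The market clears where 2816 - 0.5r = 1491.5 + 0.25r. Rearranging, 0.75r = 1324.5, hence r* = 1766.
Then Q* = 2816 - 0.5(1766) = 1933.
Total spending by buyers = r* × Q* = 1766 × 1933 = 3413678.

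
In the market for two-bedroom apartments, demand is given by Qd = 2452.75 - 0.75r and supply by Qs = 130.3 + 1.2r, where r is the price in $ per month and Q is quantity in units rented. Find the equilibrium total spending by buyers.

Total spending by buyers = 1857364.5

Equating demand and supply, 2452.75 - 0.75r = 130.3 + 1.2r gives 1.95r = 2322.45, so r* = 1191.
Plugging r* into demand: Q* = 2452.75 - 0.75(1191) = 1559.5.
Total spending by buyers = r* × Q* = 1191 × 1559.5 = 1857364.5.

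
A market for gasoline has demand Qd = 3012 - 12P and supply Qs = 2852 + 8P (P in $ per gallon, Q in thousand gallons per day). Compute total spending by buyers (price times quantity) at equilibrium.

Total spending by buyers = 23328

Equating demand and supply, 3012 - 12P = 2852 + 8P gives 20P = 160, so P* = 8.
From the demand curve, Q* = 3012 - 12(8) = 2916.
Total spending by buyers = P* × Q* = 8 × 2916 = 23328.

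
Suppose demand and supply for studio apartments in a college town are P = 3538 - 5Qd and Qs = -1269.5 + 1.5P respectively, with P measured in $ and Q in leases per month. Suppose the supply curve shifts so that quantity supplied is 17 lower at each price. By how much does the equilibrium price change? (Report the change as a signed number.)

ΔP = 10

Solving each curve for Q: Qd = 707.6 - 0.2P.
Set Qd = Qs: 707.6 - 0.2P = -1269.5 + 1.5P, so 1977.1 = 1.7P and P* = 1163.
Substitute back: Q* = 707.6 - 0.2(1163) = 475.
After the shift, supply is Qs = -1286.5 + 1.5P.
The new intersection has 1994.1 = 1.7P, i.e. P = 1173, Q = 473.
ΔP = 1173 - 1163 = 10.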